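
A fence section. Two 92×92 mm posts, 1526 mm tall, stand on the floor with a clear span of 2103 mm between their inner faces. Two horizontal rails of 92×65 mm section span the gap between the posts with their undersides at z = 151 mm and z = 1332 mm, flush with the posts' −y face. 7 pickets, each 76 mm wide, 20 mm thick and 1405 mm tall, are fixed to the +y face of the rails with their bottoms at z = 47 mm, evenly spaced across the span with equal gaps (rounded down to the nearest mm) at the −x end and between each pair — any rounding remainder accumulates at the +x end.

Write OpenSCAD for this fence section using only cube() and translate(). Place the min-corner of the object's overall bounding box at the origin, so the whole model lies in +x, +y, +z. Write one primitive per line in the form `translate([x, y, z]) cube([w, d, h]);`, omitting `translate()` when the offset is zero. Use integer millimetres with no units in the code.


cube([92, 92, 1526]);
translate([2195, 0, 0]) cube([92, 92, 1526]);
translate([92, 0, 151]) cube([2103, 92, 65]);
translate([92, 0, 1332]) cube([2103, 92, 65]);
translate([288, 92, 47]) cube([76, 20, 1405]);
translate([560, 92, 47]) cube([76, 20, 1405]);
translate([832, 92, 47]) cube([76, 20, 1405]);
translate([1104, 92, 47]) cube([76, 20, 1405]);
translate([1376, 92, 47]) cube([76, 20, 1405]);
translate([1648, 92, 47]) cube([76, 20, 1405]);
translate([1920, 92, 47]) cube([76, 20, 1405]);


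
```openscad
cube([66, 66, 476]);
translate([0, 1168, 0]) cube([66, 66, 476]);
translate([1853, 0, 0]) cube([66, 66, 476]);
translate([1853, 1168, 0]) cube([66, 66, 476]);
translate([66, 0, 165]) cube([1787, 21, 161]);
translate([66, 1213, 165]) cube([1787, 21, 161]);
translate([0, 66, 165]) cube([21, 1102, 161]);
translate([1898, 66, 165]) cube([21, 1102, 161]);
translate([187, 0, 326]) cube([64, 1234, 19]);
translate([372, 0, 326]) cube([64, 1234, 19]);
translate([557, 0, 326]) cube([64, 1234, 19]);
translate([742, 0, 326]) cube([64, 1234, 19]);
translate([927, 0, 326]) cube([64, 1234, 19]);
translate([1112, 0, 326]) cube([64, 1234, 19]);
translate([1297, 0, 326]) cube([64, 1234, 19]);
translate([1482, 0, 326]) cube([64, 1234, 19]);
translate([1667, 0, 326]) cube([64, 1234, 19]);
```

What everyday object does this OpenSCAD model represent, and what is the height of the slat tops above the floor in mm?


A bed frame. The slat-top height is 345 mm.

Four posts, four rails, and a row of slats — a bed frame. Slats sit on the rails at z = 165 + 161 = 326; with slat thickness 19, the top is 345 mm.


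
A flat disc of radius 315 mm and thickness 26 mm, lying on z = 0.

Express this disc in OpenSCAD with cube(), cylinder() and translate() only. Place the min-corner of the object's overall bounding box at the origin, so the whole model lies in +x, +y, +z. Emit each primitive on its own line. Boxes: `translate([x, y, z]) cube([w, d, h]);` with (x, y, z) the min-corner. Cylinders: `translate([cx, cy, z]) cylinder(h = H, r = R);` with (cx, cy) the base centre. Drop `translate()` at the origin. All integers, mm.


translate([315, 315, 0]) cylinder(h = 26, r = 315);


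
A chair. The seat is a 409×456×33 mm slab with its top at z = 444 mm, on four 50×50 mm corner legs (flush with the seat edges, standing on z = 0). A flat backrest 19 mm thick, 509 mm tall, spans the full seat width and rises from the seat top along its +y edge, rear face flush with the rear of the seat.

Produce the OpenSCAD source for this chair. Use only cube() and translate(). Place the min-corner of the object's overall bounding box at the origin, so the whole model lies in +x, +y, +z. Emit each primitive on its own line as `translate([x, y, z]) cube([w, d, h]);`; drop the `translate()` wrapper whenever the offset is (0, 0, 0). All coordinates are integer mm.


// leg_h = 444 - 33 = 411
translate([0, 0, 411]) cube([409, 456, 33]);
cube([50, 50, 411]);
translate([359, 0, 0]) cube([50, 50, 411]);
translate([0, 406, 0]) cube([50, 50, 411]);
translate([359, 406, 0]) cube([50, 50, 411]);
translate([0, 437, 444]) cube([409, 19, 509]);


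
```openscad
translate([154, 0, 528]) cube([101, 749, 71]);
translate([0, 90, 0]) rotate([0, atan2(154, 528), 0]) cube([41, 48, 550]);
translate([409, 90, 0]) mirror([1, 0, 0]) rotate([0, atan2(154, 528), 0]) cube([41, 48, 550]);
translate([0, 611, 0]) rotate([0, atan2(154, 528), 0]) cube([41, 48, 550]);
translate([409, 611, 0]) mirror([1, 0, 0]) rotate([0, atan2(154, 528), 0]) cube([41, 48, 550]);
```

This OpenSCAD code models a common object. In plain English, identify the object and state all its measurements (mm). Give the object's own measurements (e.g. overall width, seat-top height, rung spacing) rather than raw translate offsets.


A sawhorse. A 101×749×71 mm beam (x, y, z) sits on two A-frame leg pairs. Each pair is two raked legs of 41×48 mm section (48 mm along y) splaying symmetrically in x. Each leg rises 528 mm vertically over 154 mm of horizontal reach and is 550 mm long along its own axis. Every leg's outer bottom edge rests on the floor and its outer top edge meets a bottom edge of the beam — the left legs (tilting toward +x) meet the beam's −x bottom edge, the right legs (their mirror images, tilting toward −x) meet its +x bottom edge — so the leg tops tuck under the beam, the beam's underside is 528 mm above the floor, and the feet are 409 mm apart outside-to-outside with the beam centred between them. The two leg pairs are set in 90 mm from either end of the beam.


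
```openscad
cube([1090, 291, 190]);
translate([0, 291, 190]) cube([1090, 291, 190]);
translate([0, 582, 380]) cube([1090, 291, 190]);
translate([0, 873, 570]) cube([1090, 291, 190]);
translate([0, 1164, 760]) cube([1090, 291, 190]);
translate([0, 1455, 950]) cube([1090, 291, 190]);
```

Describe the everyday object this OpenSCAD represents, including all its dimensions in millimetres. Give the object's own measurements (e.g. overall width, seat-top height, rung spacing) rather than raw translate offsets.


A straight staircase of 6 solid steps. Each step is 1090 mm wide (x), 291 mm deep (y, the going) and 190 mm tall (the rise). The first step rests on the floor; each subsequent step sits one going further in +y and one rise higher in +z, directly behind and above the previous step with no overlap.


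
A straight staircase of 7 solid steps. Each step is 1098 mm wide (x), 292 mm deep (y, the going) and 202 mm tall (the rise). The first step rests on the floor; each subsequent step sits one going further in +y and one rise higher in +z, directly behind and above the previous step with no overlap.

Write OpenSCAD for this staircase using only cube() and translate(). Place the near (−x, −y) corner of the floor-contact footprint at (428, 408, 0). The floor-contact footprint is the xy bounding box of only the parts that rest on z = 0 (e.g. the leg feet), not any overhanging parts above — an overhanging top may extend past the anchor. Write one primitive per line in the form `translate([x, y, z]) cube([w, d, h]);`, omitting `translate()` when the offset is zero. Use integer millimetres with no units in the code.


translate([428, 408, 0]) cube([1098, 292, 202]);
translate([428, 700, 202]) cube([1098, 292, 202]);
translate([428, 992, 404]) cube([1098, 292, 202]);
translate([428, 1284, 606]) cube([1098, 292, 202]);
translate([428, 1576, 808]) cube([1098, 292, 202]);
translate([428, 1868, 1010]) cube([1098, 292, 202]);
translate([428, 2160, 1212]) cube([1098, 292, 202]);


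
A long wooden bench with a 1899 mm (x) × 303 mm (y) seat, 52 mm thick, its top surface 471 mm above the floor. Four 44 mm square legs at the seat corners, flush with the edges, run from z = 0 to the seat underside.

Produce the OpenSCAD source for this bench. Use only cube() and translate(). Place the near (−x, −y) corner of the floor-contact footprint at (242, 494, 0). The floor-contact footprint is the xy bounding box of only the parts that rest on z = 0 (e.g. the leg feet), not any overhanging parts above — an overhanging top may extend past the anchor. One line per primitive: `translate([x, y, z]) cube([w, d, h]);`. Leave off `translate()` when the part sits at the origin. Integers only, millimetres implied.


// leg_h = 471 − 52 = 419
translate([242, 494, 419]) cube([1899, 303, 52]);
translate([242, 494, 0]) cube([44, 44, 419]);
translate([242, 753, 0]) cube([44, 44, 419]);
translate([2097, 494, 0]) cube([44, 44, 419]);
translate([2097, 753, 0]) cube([44, 44, 419]);


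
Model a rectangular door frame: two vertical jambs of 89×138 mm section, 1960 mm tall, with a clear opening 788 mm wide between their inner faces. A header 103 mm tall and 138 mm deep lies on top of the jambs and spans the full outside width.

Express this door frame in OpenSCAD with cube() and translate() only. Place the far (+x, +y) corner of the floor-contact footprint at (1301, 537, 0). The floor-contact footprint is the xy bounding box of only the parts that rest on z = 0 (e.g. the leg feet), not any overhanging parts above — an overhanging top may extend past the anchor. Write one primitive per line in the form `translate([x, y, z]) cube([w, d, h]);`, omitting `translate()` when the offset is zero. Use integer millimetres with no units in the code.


translate([335, 399, 0]) cube([89, 138, 1960]);
translate([1212, 399, 0]) cube([89, 138, 1960]);
translate([335, 399, 1960]) cube([966, 138, 103]);


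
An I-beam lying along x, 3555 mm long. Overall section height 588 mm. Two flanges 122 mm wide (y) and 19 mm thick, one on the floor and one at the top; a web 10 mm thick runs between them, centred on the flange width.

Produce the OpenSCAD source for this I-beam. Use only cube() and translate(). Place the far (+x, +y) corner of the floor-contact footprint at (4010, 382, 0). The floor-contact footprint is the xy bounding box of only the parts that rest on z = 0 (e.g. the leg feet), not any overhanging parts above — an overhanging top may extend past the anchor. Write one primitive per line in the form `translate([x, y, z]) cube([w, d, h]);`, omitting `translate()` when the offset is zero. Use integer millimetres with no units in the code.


translate([455, 260, 0]) cube([3555, 122, 19]);
translate([455, 316, 19]) cube([3555, 10, 550]);
translate([455, 260, 569]) cube([3555, 122, 19]);


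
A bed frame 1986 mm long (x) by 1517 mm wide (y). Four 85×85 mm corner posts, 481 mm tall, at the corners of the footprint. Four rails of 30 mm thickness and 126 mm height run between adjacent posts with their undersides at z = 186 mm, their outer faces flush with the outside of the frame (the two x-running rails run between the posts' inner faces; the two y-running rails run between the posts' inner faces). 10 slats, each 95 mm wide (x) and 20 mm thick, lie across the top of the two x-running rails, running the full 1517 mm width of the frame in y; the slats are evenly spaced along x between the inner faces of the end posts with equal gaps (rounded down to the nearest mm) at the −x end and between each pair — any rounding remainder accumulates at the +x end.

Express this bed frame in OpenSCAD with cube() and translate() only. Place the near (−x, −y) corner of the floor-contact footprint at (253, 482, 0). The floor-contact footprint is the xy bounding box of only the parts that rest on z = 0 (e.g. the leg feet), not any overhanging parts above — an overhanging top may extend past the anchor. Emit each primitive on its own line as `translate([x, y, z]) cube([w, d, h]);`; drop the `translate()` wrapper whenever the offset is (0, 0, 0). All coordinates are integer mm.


translate([253, 482, 0]) cube([85, 85, 481]);
translate([253, 1914, 0]) cube([85, 85, 481]);
translate([2154, 482, 0]) cube([85, 85, 481]);
translate([2154, 1914, 0]) cube([85, 85, 481]);
translate([338, 482, 186]) cube([1816, 30, 126]);
translate([338, 1969, 186]) cube([1816, 30, 126]);
translate([253, 567, 186]) cube([30, 1347, 126]);
translate([2209, 567, 186]) cube([30, 1347, 126]);
translate([416, 482, 312]) cube([95, 1517, 20]);
translate([589, 482, 312]) cube([95, 1517, 20]);
translate([762, 482, 312]) cube([95, 1517, 20]);
translate([935, 482, 312]) cube([95, 1517, 20]);
translate([1108, 482, 312]) cube([95, 1517, 20]);
translate([1281, 482, 312]) cube([95, 1517, 20]);
translate([1454, 482, 312]) cube([95, 1517, 20]);
translate([1627, 482, 312]) cube([95, 1517, 20]);
translate([1800, 482, 312]) cube([95, 1517, 20]);
translate([1973, 482, 312]) cube([95, 1517, 20]);


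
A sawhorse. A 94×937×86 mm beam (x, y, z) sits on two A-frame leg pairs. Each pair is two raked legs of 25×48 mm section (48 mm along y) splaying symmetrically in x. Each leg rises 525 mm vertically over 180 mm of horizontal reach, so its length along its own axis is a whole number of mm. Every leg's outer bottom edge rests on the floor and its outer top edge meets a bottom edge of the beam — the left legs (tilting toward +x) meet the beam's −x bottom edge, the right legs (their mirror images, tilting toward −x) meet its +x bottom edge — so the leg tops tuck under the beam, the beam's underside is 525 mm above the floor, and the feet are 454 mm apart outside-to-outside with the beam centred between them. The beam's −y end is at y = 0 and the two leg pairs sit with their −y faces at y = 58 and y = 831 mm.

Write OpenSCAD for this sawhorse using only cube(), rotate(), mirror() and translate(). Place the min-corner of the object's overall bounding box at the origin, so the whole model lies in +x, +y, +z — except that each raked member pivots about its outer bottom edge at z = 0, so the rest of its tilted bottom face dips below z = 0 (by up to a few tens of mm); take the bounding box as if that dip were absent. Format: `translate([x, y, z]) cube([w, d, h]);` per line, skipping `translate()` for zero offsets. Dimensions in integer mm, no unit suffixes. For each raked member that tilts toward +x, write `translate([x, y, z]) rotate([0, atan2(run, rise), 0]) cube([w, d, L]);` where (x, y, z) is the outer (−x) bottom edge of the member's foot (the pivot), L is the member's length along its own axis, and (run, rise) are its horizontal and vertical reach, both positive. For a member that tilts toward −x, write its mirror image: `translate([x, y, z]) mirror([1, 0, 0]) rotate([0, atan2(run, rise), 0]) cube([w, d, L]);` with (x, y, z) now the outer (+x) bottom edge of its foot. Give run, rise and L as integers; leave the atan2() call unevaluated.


translate([180, 0, 525]) cube([94, 937, 86]);
translate([0, 58, 0]) rotate([0, atan2(180, 525), 0]) cube([25, 48, 555]);
translate([454, 58, 0]) mirror([1, 0, 0]) rotate([0, atan2(180, 525), 0]) cube([25, 48, 555]);
translate([0, 831, 0]) rotate([0, atan2(180, 525), 0]) cube([25, 48, 555]);
translate([454, 831, 0]) mirror([1, 0, 0]) rotate([0, atan2(180, 525), 0]) cube([25, 48, 555]);


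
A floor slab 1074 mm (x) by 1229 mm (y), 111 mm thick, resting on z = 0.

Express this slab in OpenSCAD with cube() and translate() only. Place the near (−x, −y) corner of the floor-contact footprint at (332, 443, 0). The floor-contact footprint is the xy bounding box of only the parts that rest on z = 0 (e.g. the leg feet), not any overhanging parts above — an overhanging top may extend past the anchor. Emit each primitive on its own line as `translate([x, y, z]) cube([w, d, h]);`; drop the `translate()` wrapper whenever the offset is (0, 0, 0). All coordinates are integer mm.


translate([332, 443, 0]) cube([1074, 1229, 111]);


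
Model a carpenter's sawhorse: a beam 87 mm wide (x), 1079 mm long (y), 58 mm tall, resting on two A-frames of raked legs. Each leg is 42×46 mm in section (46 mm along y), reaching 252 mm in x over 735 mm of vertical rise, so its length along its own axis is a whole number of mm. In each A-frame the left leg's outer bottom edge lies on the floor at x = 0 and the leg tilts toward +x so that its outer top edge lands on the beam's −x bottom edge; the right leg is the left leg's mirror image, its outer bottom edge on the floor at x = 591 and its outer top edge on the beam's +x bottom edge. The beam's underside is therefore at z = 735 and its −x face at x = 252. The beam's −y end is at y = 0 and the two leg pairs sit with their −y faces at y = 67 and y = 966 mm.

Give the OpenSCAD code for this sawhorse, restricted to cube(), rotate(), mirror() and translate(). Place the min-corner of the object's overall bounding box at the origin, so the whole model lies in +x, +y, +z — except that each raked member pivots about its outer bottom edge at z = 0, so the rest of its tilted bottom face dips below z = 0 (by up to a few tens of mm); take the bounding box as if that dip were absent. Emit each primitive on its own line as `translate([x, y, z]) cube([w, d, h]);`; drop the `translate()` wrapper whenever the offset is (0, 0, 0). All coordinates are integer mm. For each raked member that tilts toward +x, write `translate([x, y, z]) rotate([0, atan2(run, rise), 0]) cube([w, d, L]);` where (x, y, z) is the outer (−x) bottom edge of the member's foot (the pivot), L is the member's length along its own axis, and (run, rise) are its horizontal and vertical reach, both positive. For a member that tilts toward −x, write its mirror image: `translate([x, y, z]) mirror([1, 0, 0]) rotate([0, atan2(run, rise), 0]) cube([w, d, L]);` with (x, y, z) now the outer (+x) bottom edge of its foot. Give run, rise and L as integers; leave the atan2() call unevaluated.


translate([252, 0, 735]) cube([87, 1079, 58]);
translate([0, 67, 0]) rotate([0, atan2(252, 735), 0]) cube([42, 46, 777]);
translate([591, 67, 0]) mirror([1, 0, 0]) rotate([0, atan2(252, 735), 0]) cube([42, 46, 777]);
translate([0, 966, 0]) rotate([0, atan2(252, 735), 0]) cube([42, 46, 777]);
translate([591, 966, 0]) mirror([1, 0, 0]) rotate([0, atan2(252, 735), 0]) cube([42, 46, 777]);


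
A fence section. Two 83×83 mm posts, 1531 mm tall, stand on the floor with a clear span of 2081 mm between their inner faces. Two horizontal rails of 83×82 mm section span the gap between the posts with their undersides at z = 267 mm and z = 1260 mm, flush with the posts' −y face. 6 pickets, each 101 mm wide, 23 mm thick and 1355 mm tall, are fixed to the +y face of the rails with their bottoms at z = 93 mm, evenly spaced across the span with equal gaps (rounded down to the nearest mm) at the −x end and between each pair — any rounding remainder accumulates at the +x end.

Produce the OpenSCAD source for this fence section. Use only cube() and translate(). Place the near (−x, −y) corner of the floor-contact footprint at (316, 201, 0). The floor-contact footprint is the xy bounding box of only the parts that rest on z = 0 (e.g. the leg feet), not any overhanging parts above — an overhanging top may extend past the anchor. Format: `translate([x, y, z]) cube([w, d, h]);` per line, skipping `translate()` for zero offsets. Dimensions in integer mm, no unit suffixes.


translate([316, 201, 0]) cube([83, 83, 1531]);
translate([2480, 201, 0]) cube([83, 83, 1531]);
translate([399, 201, 267]) cube([2081, 83, 82]);
translate([399, 201, 1260]) cube([2081, 83, 82]);
translate([609, 284, 93]) cube([101, 23, 1355]);
translate([920, 284, 93]) cube([101, 23, 1355]);
translate([1231, 284, 93]) cube([101, 23, 1355]);
translate([1542, 284, 93]) cube([101, 23, 1355]);
translate([1853, 284, 93]) cube([101, 23, 1355]);
translate([2164, 284, 93]) cube([101, 23, 1355]);


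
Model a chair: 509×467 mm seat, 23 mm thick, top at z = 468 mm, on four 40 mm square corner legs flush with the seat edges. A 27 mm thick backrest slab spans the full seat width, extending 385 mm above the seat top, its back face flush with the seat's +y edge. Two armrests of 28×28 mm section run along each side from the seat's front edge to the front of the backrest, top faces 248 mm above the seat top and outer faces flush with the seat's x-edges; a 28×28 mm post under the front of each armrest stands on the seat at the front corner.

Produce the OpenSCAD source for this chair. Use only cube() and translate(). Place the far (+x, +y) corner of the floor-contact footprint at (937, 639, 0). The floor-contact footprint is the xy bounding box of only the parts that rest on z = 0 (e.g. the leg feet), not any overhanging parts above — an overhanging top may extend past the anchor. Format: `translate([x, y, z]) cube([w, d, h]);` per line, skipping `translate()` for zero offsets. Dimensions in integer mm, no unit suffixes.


translate([428, 172, 445]) cube([509, 467, 23]);
translate([428, 172, 0]) cube([40, 40, 445]);
translate([897, 172, 0]) cube([40, 40, 445]);
translate([428, 599, 0]) cube([40, 40, 445]);
translate([897, 599, 0]) cube([40, 40, 445]);
translate([428, 612, 468]) cube([509, 27, 385]);
translate([428, 172, 688]) cube([28, 440, 28]);
translate([909, 172, 688]) cube([28, 440, 28]);
translate([428, 172, 468]) cube([28, 28, 220]);
translate([909, 172, 468]) cube([28, 28, 220]);


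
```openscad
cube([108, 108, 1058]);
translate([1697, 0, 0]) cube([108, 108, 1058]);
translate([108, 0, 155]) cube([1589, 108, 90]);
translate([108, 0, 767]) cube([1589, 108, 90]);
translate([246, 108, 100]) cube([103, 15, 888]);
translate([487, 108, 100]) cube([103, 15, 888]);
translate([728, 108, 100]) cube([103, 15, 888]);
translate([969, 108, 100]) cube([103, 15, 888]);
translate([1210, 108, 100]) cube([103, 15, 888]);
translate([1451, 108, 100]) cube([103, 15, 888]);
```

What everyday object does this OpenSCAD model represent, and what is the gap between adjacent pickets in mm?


A fence section. The picket gap is 138 mm.

Two posts, two rails, 6 pickets — a fence section. Span 1589 mm holds 6 pickets of 103 mm with 7 equal gaps: ⌊(1589 − 6·103) / 7⌋ = 138 mm.


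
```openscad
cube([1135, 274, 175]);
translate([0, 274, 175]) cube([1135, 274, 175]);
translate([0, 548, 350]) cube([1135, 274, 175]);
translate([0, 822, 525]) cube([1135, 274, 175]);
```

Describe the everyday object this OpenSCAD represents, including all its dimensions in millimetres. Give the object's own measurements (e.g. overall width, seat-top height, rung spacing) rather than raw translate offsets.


A straight staircase of 4 solid steps. Each step is 1135 mm wide (x), 274 mm deep (y, the going) and 175 mm tall (the rise). The first step rests on the floor; each subsequent step sits one going further in +y and one rise higher in +z, directly behind and above the previous step with no overlap.


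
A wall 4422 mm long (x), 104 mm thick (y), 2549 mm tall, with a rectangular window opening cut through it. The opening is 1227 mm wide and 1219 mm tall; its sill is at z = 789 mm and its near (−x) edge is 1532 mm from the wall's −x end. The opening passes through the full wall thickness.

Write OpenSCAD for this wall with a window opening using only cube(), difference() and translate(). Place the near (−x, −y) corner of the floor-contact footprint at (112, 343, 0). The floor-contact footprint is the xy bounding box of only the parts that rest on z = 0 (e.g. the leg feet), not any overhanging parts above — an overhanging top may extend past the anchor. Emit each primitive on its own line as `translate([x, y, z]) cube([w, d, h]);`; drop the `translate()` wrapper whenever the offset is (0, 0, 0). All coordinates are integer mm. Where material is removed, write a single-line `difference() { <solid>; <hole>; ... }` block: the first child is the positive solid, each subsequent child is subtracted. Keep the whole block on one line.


difference() { translate([112, 343, 0]) cube([4422, 104, 2549]); translate([1644, 343, 789]) cube([1227, 104, 1219]); }


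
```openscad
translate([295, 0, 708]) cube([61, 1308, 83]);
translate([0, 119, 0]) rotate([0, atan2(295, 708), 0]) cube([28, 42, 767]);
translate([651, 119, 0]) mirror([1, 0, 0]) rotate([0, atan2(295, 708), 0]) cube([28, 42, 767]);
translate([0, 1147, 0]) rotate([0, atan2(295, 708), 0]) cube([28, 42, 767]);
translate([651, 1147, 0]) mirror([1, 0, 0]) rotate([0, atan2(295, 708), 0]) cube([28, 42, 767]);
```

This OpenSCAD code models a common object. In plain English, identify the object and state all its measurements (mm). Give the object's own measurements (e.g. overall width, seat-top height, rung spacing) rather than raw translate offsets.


A sawhorse. A 61×1308×83 mm beam (x, y, z) sits on two A-frame leg pairs. Each pair is two raked legs of 28×42 mm section (42 mm along y) splaying symmetrically in x. Each leg rises 708 mm vertically over 295 mm of horizontal reach and is 767 mm long along its own axis. Every leg's outer bottom edge rests on the floor and its outer top edge meets a bottom edge of the beam — the left legs (tilting toward +x) meet the beam's −x bottom edge, the right legs (their mirror images, tilting toward −x) meet its +x bottom edge — so the leg tops tuck under the beam, the beam's underside is 708 mm above the floor, and the feet are 651 mm apart outside-to-outside with the beam centred between them. The two leg pairs are set in 119 mm from either end of the beam.


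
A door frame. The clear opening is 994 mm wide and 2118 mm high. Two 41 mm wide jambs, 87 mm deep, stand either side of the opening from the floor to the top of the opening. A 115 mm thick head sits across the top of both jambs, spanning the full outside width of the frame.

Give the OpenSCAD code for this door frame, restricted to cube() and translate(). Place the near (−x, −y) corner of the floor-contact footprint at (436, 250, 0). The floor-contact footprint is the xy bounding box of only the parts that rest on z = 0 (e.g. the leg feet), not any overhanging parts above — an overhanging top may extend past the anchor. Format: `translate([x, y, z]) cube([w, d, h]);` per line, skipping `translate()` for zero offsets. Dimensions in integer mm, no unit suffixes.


translate([436, 250, 0]) cube([41, 87, 2118]);
translate([1471, 250, 0]) cube([41, 87, 2118]);
translate([436, 250, 2118]) cube([1076, 87, 115]);


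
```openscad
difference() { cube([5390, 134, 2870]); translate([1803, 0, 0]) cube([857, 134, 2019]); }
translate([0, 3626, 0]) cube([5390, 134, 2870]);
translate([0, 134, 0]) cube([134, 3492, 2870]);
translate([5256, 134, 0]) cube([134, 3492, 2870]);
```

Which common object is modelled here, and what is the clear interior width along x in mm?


A single room. The interior width is 5122 mm.

Four walls enclosing a rectangle with a door in the front wall — a room. Outside width 5390 minus two 134 mm walls gives 5122 mm.


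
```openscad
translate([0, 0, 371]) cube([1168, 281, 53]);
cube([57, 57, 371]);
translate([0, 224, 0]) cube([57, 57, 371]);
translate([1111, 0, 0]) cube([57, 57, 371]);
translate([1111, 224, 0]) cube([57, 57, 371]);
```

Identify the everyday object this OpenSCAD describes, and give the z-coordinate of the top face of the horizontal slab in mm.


A bench. The seat-top height is 424 mm.

A long slab on four corner posts — a bench. The slab sits at z = 371 with thickness 53, so the top is 371 + 53 = 424 mm.


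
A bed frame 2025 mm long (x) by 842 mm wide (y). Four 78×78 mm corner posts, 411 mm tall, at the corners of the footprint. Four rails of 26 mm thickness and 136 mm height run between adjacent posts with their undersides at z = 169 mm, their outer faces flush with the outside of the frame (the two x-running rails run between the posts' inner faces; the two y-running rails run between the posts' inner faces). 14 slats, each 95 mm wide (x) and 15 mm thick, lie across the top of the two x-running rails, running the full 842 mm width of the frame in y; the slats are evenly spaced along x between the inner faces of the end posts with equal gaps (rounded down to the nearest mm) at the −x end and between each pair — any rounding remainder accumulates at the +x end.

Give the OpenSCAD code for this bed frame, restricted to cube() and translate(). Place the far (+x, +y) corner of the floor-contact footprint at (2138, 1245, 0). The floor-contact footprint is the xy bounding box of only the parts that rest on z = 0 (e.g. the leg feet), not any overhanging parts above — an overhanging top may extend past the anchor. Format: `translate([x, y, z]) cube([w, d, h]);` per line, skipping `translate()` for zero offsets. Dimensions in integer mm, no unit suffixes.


translate([113, 403, 0]) cube([78, 78, 411]);
translate([113, 1167, 0]) cube([78, 78, 411]);
translate([2060, 403, 0]) cube([78, 78, 411]);
translate([2060, 1167, 0]) cube([78, 78, 411]);
translate([191, 403, 169]) cube([1869, 26, 136]);
translate([191, 1219, 169]) cube([1869, 26, 136]);
translate([113, 481, 169]) cube([26, 686, 136]);
translate([2112, 481, 169]) cube([26, 686, 136]);
translate([226, 403, 305]) cube([95, 842, 15]);
translate([356, 403, 305]) cube([95, 842, 15]);
translate([486, 403, 305]) cube([95, 842, 15]);
translate([616, 403, 305]) cube([95, 842, 15]);
translate([746, 403, 305]) cube([95, 842, 15]);
translate([876, 403, 305]) cube([95, 842, 15]);
translate([1006, 403, 305]) cube([95, 842, 15]);
translate([1136, 403, 305]) cube([95, 842, 15]);
translate([1266, 403, 305]) cube([95, 842, 15]);
translate([1396, 403, 305]) cube([95, 842, 15]);
translate([1526, 403, 305]) cube([95, 842, 15]);
translate([1656, 403, 305]) cube([95, 842, 15]);
translate([1786, 403, 305]) cube([95, 842, 15]);
translate([1916, 403, 305]) cube([95, 842, 15]);


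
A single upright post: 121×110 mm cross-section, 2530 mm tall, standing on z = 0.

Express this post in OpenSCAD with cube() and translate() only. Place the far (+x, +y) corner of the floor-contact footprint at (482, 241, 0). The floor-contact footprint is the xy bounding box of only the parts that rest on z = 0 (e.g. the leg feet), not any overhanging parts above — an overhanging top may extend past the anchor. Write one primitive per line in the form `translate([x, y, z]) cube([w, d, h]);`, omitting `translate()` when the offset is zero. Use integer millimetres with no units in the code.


translate([361, 131, 0]) cube([121, 110, 2530]);


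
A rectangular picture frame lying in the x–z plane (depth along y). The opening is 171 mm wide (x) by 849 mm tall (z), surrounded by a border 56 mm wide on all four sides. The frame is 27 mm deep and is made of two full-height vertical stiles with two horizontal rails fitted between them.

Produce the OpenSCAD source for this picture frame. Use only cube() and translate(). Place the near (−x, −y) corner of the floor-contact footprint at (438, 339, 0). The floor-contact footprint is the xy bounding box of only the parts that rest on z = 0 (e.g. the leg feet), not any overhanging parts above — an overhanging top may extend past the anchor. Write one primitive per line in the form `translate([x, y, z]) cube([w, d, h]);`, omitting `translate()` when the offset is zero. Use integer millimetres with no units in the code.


translate([438, 339, 0]) cube([56, 27, 961]);
translate([665, 339, 0]) cube([56, 27, 961]);
translate([494, 339, 0]) cube([171, 27, 56]);
translate([494, 339, 905]) cube([171, 27, 56]);


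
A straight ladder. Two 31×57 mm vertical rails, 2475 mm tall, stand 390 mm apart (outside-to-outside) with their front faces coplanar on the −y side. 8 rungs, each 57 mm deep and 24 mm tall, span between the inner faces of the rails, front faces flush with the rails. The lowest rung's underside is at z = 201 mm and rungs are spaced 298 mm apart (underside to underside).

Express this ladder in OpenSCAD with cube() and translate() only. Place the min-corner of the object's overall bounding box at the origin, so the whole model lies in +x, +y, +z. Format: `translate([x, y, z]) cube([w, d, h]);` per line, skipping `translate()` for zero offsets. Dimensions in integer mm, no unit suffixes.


cube([31, 57, 2475]);
translate([359, 0, 0]) cube([31, 57, 2475]);
translate([31, 0, 201]) cube([328, 57, 24]);
translate([31, 0, 499]) cube([328, 57, 24]);
translate([31, 0, 797]) cube([328, 57, 24]);
translate([31, 0, 1095]) cube([328, 57, 24]);
translate([31, 0, 1393]) cube([328, 57, 24]);
translate([31, 0, 1691]) cube([328, 57, 24]);
translate([31, 0, 1989]) cube([328, 57, 24]);
translate([31, 0, 2287]) cube([328, 57, 24]);


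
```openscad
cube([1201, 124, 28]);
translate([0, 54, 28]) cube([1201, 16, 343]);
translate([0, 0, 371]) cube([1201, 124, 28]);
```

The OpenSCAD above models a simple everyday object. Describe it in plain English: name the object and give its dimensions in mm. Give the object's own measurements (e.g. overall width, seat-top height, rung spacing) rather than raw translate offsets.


An I-beam lying along x, 1201 mm long. Overall section height 399 mm. Two flanges 124 mm wide (y) and 28 mm thick, one on the floor and one at the top; a web 16 mm thick runs between them, centred on the flange width.


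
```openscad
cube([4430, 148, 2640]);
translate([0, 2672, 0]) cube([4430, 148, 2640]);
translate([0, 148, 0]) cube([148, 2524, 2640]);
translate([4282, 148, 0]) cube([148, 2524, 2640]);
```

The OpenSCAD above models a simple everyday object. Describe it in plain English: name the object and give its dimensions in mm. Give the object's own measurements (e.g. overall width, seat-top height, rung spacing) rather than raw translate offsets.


The wall frame of a small rectangular building: four walls, each 2640 mm tall and 148 mm thick, enclosing a footprint 4430 mm (x) by 2820 mm (y) outside-to-outside, with no floor or roof. The front and back walls (the −y and +y sides) span the full width; the two side walls fit between them.


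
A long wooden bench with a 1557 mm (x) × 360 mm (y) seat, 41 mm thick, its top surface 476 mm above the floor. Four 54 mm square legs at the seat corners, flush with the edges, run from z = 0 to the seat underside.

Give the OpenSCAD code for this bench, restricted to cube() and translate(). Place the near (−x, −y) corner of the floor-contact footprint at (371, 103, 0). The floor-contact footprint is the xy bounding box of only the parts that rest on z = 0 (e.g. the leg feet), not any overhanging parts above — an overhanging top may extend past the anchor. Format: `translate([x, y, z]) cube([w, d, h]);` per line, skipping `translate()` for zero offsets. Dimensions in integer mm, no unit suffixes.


// leg_h = 476 − 41 = 435
translate([371, 103, 435]) cube([1557, 360, 41]);
translate([371, 103, 0]) cube([54, 54, 435]);
translate([371, 409, 0]) cube([54, 54, 435]);
translate([1874, 103, 0]) cube([54, 54, 435]);
translate([1874, 409, 0]) cube([54, 54, 435]);


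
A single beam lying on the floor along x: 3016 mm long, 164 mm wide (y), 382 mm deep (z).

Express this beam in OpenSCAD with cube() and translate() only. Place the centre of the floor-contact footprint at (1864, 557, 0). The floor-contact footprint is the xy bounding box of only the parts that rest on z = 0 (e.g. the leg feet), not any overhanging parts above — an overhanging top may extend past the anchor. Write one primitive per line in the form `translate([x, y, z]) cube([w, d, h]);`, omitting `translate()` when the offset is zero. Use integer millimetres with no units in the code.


translate([356, 475, 0]) cube([3016, 164, 382]);


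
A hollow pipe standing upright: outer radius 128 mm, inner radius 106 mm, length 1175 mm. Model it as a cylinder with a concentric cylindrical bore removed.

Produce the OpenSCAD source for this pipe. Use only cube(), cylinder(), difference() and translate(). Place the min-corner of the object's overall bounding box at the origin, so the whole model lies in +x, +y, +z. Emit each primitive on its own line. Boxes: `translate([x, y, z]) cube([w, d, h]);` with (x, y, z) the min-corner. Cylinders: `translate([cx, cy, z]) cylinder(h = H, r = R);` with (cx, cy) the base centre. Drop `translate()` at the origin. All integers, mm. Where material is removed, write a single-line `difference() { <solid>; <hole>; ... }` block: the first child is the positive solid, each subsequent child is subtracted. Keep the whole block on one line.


difference() { translate([128, 128, 0]) cylinder(h = 1175, r = 128); translate([128, 128, 0]) cylinder(h = 1175, r = 106); }


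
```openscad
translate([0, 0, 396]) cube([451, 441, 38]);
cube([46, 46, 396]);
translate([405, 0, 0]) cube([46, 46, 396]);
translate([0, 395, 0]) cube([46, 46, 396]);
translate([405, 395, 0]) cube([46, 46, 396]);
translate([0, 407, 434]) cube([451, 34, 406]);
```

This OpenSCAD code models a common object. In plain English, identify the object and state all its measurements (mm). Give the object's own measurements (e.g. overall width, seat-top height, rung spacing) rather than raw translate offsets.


A chair. The seat is a 451×441×38 mm slab with its top at z = 434 mm, on four 46×46 mm corner legs (flush with the seat edges, standing on z = 0). A flat backrest 34 mm thick, 406 mm tall, spans the full seat width and rises from the seat top along its +y edge, rear face flush with the rear of the seat.


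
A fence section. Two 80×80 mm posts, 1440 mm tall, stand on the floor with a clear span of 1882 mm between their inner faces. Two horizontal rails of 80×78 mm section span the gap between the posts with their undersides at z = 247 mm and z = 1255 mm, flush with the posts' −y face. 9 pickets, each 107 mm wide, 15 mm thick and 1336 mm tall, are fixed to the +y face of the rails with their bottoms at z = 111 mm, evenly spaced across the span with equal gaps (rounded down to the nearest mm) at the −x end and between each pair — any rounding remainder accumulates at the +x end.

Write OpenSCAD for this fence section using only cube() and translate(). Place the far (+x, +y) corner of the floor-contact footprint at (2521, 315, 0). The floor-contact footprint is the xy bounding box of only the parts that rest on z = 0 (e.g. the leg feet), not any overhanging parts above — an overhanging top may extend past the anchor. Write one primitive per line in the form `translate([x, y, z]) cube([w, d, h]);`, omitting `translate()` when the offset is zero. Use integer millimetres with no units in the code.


translate([479, 235, 0]) cube([80, 80, 1440]);
translate([2441, 235, 0]) cube([80, 80, 1440]);
translate([559, 235, 247]) cube([1882, 80, 78]);
translate([559, 235, 1255]) cube([1882, 80, 78]);
translate([650, 315, 111]) cube([107, 15, 1336]);
translate([848, 315, 111]) cube([107, 15, 1336]);
translate([1046, 315, 111]) cube([107, 15, 1336]);
translate([1244, 315, 111]) cube([107, 15, 1336]);
translate([1442, 315, 111]) cube([107, 15, 1336]);
translate([1640, 315, 111]) cube([107, 15, 1336]);
translate([1838, 315, 111]) cube([107, 15, 1336]);
translate([2036, 315, 111]) cube([107, 15, 1336]);
translate([2234, 315, 111]) cube([107, 15, 1336]);


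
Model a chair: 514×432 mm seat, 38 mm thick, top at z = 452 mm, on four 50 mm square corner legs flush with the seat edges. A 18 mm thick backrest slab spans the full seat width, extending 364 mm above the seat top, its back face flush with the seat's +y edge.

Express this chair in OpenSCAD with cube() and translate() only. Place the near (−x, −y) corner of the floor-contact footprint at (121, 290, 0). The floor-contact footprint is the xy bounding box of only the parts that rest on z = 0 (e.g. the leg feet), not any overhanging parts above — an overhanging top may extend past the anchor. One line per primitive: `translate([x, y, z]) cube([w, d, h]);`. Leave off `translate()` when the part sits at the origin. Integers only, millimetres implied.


// leg_h = 452 - 38 = 414
translate([121, 290, 414]) cube([514, 432, 38]);
translate([121, 290, 0]) cube([50, 50, 414]);
translate([585, 290, 0]) cube([50, 50, 414]);
translate([121, 672, 0]) cube([50, 50, 414]);
translate([585, 672, 0]) cube([50, 50, 414]);
translate([121, 704, 452]) cube([514, 18, 364]);


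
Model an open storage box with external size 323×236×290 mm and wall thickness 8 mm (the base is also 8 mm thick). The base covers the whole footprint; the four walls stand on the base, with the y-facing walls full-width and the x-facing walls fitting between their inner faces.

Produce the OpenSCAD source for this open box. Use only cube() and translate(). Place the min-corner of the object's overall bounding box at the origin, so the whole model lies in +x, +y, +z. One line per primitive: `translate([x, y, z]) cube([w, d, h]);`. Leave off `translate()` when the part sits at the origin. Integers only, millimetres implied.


cube([323, 236, 8]);
translate([0, 0, 8]) cube([323, 8, 282]);
translate([0, 228, 8]) cube([323, 8, 282]);
translate([0, 8, 8]) cube([8, 220, 282]);
translate([315, 8, 8]) cube([8, 220, 282]);
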